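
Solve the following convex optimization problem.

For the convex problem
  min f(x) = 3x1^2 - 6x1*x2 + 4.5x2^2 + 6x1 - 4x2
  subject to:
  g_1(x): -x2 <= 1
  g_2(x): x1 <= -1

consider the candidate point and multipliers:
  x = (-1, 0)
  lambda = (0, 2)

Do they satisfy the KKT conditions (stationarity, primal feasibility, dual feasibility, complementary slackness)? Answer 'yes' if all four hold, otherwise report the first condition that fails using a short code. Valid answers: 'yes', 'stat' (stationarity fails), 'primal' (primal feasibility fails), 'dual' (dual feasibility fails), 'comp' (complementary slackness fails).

Gradient of f: grad f(x) = Q x + c = (0, 2)
Constraint values g_i(x) = a_i^T x - b_i:
  g_1((-1, 0)) = -1
  g_2((-1, 0)) = 0
Stationarity residual: grad f(x) + sum_i lambda_i a_i = (2, 2)
  -> stationarity FAILS
Primal feasibility (all g_i <= 0): OK
Dual feasibility (all lambda_i >= 0): OK
Complementary slackness (lambda_i * g_i(x) = 0 for all i): OK

Verdict: the first failing condition is stationarity -> stat.

stat


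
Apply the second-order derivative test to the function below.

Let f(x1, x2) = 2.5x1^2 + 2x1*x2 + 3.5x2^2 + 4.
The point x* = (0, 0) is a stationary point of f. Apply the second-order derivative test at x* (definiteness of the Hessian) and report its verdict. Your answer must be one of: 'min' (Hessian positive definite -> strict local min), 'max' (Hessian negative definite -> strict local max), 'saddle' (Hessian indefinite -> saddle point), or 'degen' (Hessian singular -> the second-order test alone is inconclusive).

Compute the Hessian H = grad^2 f:
  H = [[5, 2], [2, 7]]
Verify stationarity: grad f(x*) = H x* + g = (0, 0).
Eigenvalues of H: 3.7639, 8.2361.
Both eigenvalues > 0, so H is positive definite -> x* is a strict local min.

min


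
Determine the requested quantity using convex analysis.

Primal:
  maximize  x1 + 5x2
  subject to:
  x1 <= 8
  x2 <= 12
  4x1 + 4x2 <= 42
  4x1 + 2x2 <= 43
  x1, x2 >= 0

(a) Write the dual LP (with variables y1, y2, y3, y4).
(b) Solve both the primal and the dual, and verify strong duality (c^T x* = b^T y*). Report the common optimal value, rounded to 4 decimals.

The standard primal-dual pair for 'max c^T x s.t. A x <= b, x >= 0' is:
  Dual:  min b^T y  s.t.  A^T y >= c,  y >= 0.

So the dual LP is:
  minimize  8y1 + 12y2 + 42y3 + 43y4
  subject to:
    y1 + 4y3 + 4y4 >= 1
    y2 + 4y3 + 2y4 >= 5
    y1, y2, y3, y4 >= 0

Solving the primal: x* = (0, 10.5).
  primal value c^T x* = 52.5.
Solving the dual: y* = (0, 0, 1.25, 0).
  dual value b^T y* = 52.5.
Strong duality: c^T x* = b^T y*. Confirmed.

52.5


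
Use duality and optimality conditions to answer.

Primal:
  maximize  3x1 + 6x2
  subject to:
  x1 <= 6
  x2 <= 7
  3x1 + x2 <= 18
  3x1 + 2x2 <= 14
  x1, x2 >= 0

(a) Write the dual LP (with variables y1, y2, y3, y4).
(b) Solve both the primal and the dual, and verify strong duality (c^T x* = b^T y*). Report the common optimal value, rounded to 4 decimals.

The standard primal-dual pair for 'max c^T x s.t. A x <= b, x >= 0' is:
  Dual:  min b^T y  s.t.  A^T y >= c,  y >= 0.

So the dual LP is:
  minimize  6y1 + 7y2 + 18y3 + 14y4
  subject to:
    y1 + 3y3 + 3y4 >= 3
    y2 + y3 + 2y4 >= 6
    y1, y2, y3, y4 >= 0

Solving the primal: x* = (0, 7).
  primal value c^T x* = 42.
Solving the dual: y* = (0, 4, 0, 1).
  dual value b^T y* = 42.
Strong duality: c^T x* = b^T y*. Confirmed.

42


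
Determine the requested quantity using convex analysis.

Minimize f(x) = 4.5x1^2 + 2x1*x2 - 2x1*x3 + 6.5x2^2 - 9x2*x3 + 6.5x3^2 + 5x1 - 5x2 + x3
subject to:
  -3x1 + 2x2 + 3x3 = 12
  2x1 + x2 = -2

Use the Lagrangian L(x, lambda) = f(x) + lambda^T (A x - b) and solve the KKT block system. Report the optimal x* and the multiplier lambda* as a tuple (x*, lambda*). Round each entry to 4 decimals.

Form the Lagrangian:
  L(x, lambda) = (1/2) x^T Q x + c^T x + lambda^T (A x - b)
Stationarity (grad_x L = 0): Q x + c + A^T lambda = 0.
Primal feasibility: A x = b.

This gives the KKT block system:
  [ Q   A^T ] [ x     ]   [-c ]
  [ A    0  ] [ lambda ] = [ b ]

Solving the linear system:
  x*      = (-1.7861, 1.5722, 1.1657)
  lambda* = (-1.8589, 2.3427)
  f(x*)   = 5.6831

x* = (-1.7861, 1.5722, 1.1657), lambda* = (-1.8589, 2.3427)


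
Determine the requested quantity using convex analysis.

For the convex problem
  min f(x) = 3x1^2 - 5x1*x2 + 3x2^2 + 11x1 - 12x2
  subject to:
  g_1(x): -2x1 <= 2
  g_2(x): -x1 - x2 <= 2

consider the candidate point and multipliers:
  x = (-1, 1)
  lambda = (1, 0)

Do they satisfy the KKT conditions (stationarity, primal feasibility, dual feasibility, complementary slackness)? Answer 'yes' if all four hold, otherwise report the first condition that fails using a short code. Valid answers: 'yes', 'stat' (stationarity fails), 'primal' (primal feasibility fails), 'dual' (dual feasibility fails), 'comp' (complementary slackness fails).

Gradient of f: grad f(x) = Q x + c = (0, -1)
Constraint values g_i(x) = a_i^T x - b_i:
  g_1((-1, 1)) = 0
  g_2((-1, 1)) = -2
Stationarity residual: grad f(x) + sum_i lambda_i a_i = (-2, -1)
  -> stationarity FAILS
Primal feasibility (all g_i <= 0): OK
Dual feasibility (all lambda_i >= 0): OK
Complementary slackness (lambda_i * g_i(x) = 0 for all i): OK

Verdict: the first failing condition is stationarity -> stat.

stat


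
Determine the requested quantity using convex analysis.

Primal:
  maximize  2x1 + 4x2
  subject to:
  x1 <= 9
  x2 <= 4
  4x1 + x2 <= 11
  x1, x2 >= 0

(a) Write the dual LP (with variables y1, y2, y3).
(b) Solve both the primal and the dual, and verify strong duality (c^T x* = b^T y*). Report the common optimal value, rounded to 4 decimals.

The standard primal-dual pair for 'max c^T x s.t. A x <= b, x >= 0' is:
  Dual:  min b^T y  s.t.  A^T y >= c,  y >= 0.

So the dual LP is:
  minimize  9y1 + 4y2 + 11y3
  subject to:
    y1 + 4y3 >= 2
    y2 + y3 >= 4
    y1, y2, y3 >= 0

Solving the primal: x* = (1.75, 4).
  primal value c^T x* = 19.5.
Solving the dual: y* = (0, 3.5, 0.5).
  dual value b^T y* = 19.5.
Strong duality: c^T x* = b^T y*. Confirmed.

19.5


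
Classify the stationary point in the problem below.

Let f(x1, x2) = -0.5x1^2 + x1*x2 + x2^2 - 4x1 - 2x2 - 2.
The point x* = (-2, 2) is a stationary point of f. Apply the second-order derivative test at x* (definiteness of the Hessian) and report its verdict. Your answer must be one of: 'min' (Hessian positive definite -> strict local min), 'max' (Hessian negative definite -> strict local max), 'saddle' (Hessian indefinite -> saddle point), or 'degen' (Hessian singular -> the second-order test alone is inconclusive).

Compute the Hessian H = grad^2 f:
  H = [[-1, 1], [1, 2]]
Verify stationarity: grad f(x*) = H x* + g = (0, 0).
Eigenvalues of H: -1.3028, 2.3028.
Eigenvalues have mixed signs, so H is indefinite -> x* is a saddle point.

saddle


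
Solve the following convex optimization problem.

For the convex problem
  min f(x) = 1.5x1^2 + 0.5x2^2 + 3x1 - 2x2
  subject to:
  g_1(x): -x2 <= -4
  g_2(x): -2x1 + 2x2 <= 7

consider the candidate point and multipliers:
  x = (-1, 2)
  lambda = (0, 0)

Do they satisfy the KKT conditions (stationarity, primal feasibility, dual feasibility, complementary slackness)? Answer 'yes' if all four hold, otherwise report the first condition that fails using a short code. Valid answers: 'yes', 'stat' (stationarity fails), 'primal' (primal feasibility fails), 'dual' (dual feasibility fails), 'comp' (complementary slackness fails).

Gradient of f: grad f(x) = Q x + c = (0, 0)
Constraint values g_i(x) = a_i^T x - b_i:
  g_1((-1, 2)) = 2
  g_2((-1, 2)) = -1
Stationarity residual: grad f(x) + sum_i lambda_i a_i = (0, 0)
  -> stationarity OK
Primal feasibility (all g_i <= 0): FAILS
Dual feasibility (all lambda_i >= 0): OK
Complementary slackness (lambda_i * g_i(x) = 0 for all i): OK

Verdict: the first failing condition is primal_feasibility -> primal.

primal


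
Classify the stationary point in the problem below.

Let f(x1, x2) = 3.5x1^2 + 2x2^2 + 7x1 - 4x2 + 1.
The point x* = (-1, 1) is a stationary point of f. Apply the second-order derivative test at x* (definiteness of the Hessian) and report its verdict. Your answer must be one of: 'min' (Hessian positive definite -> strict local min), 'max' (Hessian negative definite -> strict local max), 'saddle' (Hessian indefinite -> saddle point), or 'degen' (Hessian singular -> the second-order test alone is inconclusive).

Compute the Hessian H = grad^2 f:
  H = [[7, 0], [0, 4]]
Verify stationarity: grad f(x*) = H x* + g = (0, 0).
Eigenvalues of H: 4, 7.
Both eigenvalues > 0, so H is positive definite -> x* is a strict local min.

min


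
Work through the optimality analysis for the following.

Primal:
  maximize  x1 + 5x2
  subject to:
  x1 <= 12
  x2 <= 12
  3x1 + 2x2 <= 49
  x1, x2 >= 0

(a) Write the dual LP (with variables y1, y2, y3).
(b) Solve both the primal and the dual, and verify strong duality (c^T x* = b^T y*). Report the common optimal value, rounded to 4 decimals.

The standard primal-dual pair for 'max c^T x s.t. A x <= b, x >= 0' is:
  Dual:  min b^T y  s.t.  A^T y >= c,  y >= 0.

So the dual LP is:
  minimize  12y1 + 12y2 + 49y3
  subject to:
    y1 + 3y3 >= 1
    y2 + 2y3 >= 5
    y1, y2, y3 >= 0

Solving the primal: x* = (8.3333, 12).
  primal value c^T x* = 68.3333.
Solving the dual: y* = (0, 4.3333, 0.3333).
  dual value b^T y* = 68.3333.
Strong duality: c^T x* = b^T y*. Confirmed.

68.3333


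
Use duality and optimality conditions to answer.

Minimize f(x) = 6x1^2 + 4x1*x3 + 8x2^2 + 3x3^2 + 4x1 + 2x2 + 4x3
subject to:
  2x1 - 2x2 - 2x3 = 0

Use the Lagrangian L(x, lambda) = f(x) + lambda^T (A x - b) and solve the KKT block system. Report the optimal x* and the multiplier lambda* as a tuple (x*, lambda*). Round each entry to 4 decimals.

Form the Lagrangian:
  L(x, lambda) = (1/2) x^T Q x + c^T x + lambda^T (A x - b)
Stationarity (grad_x L = 0): Q x + c + A^T lambda = 0.
Primal feasibility: A x = b.

This gives the KKT block system:
  [ Q   A^T ] [ x     ]   [-c ]
  [ A    0  ] [ lambda ] = [ b ]

Solving the linear system:
  x*      = (-0.3305, -0.0593, -0.2712)
  lambda* = (0.5254)
  f(x*)   = -1.2627

x* = (-0.3305, -0.0593, -0.2712), lambda* = (0.5254)


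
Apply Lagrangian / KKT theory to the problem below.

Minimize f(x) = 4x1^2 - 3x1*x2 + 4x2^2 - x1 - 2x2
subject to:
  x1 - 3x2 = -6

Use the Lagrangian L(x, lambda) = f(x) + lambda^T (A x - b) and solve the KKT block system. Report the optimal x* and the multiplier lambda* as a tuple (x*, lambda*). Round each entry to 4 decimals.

Form the Lagrangian:
  L(x, lambda) = (1/2) x^T Q x + c^T x + lambda^T (A x - b)
Stationarity (grad_x L = 0): Q x + c + A^T lambda = 0.
Primal feasibility: A x = b.

This gives the KKT block system:
  [ Q   A^T ] [ x     ]   [-c ]
  [ A    0  ] [ lambda ] = [ b ]

Solving the linear system:
  x*      = (0.3387, 2.1129)
  lambda* = (4.629)
  f(x*)   = 11.6048

x* = (0.3387, 2.1129), lambda* = (4.629)


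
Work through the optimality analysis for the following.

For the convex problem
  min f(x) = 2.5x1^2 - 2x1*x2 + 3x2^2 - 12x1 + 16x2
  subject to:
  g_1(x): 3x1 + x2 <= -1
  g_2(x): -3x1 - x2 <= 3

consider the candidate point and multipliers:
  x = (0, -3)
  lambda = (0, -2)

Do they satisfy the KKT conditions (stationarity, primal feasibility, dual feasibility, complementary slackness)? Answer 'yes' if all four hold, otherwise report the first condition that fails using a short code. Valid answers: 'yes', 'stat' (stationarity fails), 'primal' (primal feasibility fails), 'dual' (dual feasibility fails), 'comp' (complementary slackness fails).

Gradient of f: grad f(x) = Q x + c = (-6, -2)
Constraint values g_i(x) = a_i^T x - b_i:
  g_1((0, -3)) = -2
  g_2((0, -3)) = 0
Stationarity residual: grad f(x) + sum_i lambda_i a_i = (0, 0)
  -> stationarity OK
Primal feasibility (all g_i <= 0): OK
Dual feasibility (all lambda_i >= 0): FAILS
Complementary slackness (lambda_i * g_i(x) = 0 for all i): OK

Verdict: the first failing condition is dual_feasibility -> dual.

dual


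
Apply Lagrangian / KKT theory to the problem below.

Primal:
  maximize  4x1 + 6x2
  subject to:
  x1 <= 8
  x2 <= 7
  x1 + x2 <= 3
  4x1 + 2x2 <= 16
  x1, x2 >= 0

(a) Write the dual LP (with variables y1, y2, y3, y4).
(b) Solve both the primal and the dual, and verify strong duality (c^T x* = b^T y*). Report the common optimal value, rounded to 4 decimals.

The standard primal-dual pair for 'max c^T x s.t. A x <= b, x >= 0' is:
  Dual:  min b^T y  s.t.  A^T y >= c,  y >= 0.

So the dual LP is:
  minimize  8y1 + 7y2 + 3y3 + 16y4
  subject to:
    y1 + y3 + 4y4 >= 4
    y2 + y3 + 2y4 >= 6
    y1, y2, y3, y4 >= 0

Solving the primal: x* = (0, 3).
  primal value c^T x* = 18.
Solving the dual: y* = (0, 0, 6, 0).
  dual value b^T y* = 18.
Strong duality: c^T x* = b^T y*. Confirmed.

18


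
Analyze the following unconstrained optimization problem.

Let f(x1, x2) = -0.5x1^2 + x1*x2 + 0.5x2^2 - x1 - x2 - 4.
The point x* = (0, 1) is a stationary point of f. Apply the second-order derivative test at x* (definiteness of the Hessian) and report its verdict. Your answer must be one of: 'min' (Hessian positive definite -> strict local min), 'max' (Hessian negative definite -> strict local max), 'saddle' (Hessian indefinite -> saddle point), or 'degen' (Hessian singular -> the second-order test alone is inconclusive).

Compute the Hessian H = grad^2 f:
  H = [[-1, 1], [1, 1]]
Verify stationarity: grad f(x*) = H x* + g = (0, 0).
Eigenvalues of H: -1.4142, 1.4142.
Eigenvalues have mixed signs, so H is indefinite -> x* is a saddle point.

saddle


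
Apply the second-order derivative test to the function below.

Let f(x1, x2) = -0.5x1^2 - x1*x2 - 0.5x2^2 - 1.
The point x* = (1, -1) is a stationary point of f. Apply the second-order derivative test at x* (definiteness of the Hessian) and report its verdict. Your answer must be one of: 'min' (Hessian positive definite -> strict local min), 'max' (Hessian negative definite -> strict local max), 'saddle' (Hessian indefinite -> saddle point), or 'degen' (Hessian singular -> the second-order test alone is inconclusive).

Compute the Hessian H = grad^2 f:
  H = [[-1, -1], [-1, -1]]
Verify stationarity: grad f(x*) = H x* + g = (0, 0).
Eigenvalues of H: -2, 0.
H has a zero eigenvalue (singular; negative semidefinite but not definite), so H is neither positive definite, negative definite, nor indefinite. The second-order test alone is inconclusive -> degen.
(Indeed, f is constant along the null direction of H through x*, so x* is not a strict local extremum.)

degen


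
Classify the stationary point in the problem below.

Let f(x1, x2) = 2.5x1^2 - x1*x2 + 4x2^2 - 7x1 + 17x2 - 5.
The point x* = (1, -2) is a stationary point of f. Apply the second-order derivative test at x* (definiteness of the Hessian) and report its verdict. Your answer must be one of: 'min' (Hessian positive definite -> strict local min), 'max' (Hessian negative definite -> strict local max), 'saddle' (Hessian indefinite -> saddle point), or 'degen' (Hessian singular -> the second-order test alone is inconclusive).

Compute the Hessian H = grad^2 f:
  H = [[5, -1], [-1, 8]]
Verify stationarity: grad f(x*) = H x* + g = (0, 0).
Eigenvalues of H: 4.6972, 8.3028.
Both eigenvalues > 0, so H is positive definite -> x* is a strict local min.

min


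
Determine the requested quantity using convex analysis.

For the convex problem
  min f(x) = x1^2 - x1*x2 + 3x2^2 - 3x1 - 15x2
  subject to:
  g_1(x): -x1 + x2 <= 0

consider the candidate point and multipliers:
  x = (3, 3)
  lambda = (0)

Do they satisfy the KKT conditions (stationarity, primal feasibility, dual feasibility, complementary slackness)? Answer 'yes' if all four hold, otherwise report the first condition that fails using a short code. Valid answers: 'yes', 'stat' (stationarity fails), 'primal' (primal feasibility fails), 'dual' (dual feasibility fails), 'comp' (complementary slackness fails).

Gradient of f: grad f(x) = Q x + c = (0, 0)
Constraint values g_i(x) = a_i^T x - b_i:
  g_1((3, 3)) = 0
Stationarity residual: grad f(x) + sum_i lambda_i a_i = (0, 0)
  -> stationarity OK
Primal feasibility (all g_i <= 0): OK
Dual feasibility (all lambda_i >= 0): OK
Complementary slackness (lambda_i * g_i(x) = 0 for all i): OK

Verdict: yes, KKT holds.

yes


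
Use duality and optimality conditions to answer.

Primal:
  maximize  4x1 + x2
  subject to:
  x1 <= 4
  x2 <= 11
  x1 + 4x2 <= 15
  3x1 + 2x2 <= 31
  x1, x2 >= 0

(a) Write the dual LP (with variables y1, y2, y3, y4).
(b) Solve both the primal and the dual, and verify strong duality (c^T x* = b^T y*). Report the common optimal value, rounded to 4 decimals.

The standard primal-dual pair for 'max c^T x s.t. A x <= b, x >= 0' is:
  Dual:  min b^T y  s.t.  A^T y >= c,  y >= 0.

So the dual LP is:
  minimize  4y1 + 11y2 + 15y3 + 31y4
  subject to:
    y1 + y3 + 3y4 >= 4
    y2 + 4y3 + 2y4 >= 1
    y1, y2, y3, y4 >= 0

Solving the primal: x* = (4, 2.75).
  primal value c^T x* = 18.75.
Solving the dual: y* = (3.75, 0, 0.25, 0).
  dual value b^T y* = 18.75.
Strong duality: c^T x* = b^T y*. Confirmed.

18.75


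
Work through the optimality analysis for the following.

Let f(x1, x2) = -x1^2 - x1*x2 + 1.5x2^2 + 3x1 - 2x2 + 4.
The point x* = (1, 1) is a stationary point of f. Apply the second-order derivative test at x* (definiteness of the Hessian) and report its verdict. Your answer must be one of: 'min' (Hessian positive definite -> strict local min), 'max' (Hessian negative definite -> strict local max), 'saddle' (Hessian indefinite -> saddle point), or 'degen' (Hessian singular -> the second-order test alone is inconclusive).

Compute the Hessian H = grad^2 f:
  H = [[-2, -1], [-1, 3]]
Verify stationarity: grad f(x*) = H x* + g = (0, 0).
Eigenvalues of H: -2.1926, 3.1926.
Eigenvalues have mixed signs, so H is indefinite -> x* is a saddle point.

saddle


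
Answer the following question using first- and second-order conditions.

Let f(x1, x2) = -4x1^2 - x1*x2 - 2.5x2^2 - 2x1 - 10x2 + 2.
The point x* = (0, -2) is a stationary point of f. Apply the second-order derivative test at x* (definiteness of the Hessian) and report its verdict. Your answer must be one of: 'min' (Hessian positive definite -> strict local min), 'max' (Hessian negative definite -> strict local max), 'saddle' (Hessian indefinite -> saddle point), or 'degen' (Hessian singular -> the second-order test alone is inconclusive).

Compute the Hessian H = grad^2 f:
  H = [[-8, -1], [-1, -5]]
Verify stationarity: grad f(x*) = H x* + g = (0, 0).
Eigenvalues of H: -8.3028, -4.6972.
Both eigenvalues < 0, so H is negative definite -> x* is a strict local max.

max


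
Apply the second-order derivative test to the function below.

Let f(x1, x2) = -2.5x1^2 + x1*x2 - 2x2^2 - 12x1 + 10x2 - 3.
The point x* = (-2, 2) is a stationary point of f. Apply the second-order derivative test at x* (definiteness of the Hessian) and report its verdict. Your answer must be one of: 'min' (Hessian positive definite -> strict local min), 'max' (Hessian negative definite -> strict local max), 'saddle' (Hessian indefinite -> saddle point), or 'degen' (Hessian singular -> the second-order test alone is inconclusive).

Compute the Hessian H = grad^2 f:
  H = [[-5, 1], [1, -4]]
Verify stationarity: grad f(x*) = H x* + g = (0, 0).
Eigenvalues of H: -5.618, -3.382.
Both eigenvalues < 0, so H is negative definite -> x* is a strict local max.

max


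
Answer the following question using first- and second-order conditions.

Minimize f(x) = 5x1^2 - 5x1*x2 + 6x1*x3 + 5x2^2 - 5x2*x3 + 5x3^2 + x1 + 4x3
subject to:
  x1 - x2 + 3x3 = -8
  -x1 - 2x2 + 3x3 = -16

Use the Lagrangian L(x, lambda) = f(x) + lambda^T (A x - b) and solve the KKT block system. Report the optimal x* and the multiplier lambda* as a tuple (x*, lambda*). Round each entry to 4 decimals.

Form the Lagrangian:
  L(x, lambda) = (1/2) x^T Q x + c^T x + lambda^T (A x - b)
Stationarity (grad_x L = 0): Q x + c + A^T lambda = 0.
Primal feasibility: A x = b.

This gives the KKT block system:
  [ Q   A^T ] [ x     ]   [-c ]
  [ A    0  ] [ lambda ] = [ b ]

Solving the linear system:
  x*      = (3.3958, 1.2083, -3.3958)
  lambda* = (-1.6667, 6.875)
  f(x*)   = 43.2396

x* = (3.3958, 1.2083, -3.3958), lambda* = (-1.6667, 6.875)


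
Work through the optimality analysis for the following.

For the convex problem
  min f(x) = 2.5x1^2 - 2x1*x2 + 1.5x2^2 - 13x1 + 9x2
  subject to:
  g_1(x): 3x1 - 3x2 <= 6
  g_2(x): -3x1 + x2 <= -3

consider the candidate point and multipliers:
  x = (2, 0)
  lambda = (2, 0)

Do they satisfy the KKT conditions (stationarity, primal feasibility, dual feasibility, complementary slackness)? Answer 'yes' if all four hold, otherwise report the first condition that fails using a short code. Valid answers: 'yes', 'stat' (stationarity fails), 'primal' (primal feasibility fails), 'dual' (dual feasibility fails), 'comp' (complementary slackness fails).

Gradient of f: grad f(x) = Q x + c = (-3, 5)
Constraint values g_i(x) = a_i^T x - b_i:
  g_1((2, 0)) = 0
  g_2((2, 0)) = -3
Stationarity residual: grad f(x) + sum_i lambda_i a_i = (3, -1)
  -> stationarity FAILS
Primal feasibility (all g_i <= 0): OK
Dual feasibility (all lambda_i >= 0): OK
Complementary slackness (lambda_i * g_i(x) = 0 for all i): OK

Verdict: the first failing condition is stationarity -> stat.

stat


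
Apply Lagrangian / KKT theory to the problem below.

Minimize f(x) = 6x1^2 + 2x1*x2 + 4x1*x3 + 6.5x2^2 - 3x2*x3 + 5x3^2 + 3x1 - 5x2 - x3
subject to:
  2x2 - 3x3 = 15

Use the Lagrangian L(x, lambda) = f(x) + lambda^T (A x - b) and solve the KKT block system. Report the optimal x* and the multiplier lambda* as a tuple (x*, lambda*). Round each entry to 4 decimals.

Form the Lagrangian:
  L(x, lambda) = (1/2) x^T Q x + c^T x + lambda^T (A x - b)
Stationarity (grad_x L = 0): Q x + c + A^T lambda = 0.
Primal feasibility: A x = b.

This gives the KKT block system:
  [ Q   A^T ] [ x     ]   [-c ]
  [ A    0  ] [ lambda ] = [ b ]

Solving the linear system:
  x*      = (0.8352, 1.4952, -4.0032)
  lambda* = (-14.0589)
  f(x*)   = 104.9582

x* = (0.8352, 1.4952, -4.0032), lambda* = (-14.0589)


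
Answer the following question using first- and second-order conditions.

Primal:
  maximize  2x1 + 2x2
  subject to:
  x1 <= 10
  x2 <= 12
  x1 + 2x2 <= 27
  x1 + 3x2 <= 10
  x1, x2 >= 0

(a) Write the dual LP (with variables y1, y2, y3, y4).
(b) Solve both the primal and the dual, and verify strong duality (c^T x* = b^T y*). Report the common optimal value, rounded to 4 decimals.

The standard primal-dual pair for 'max c^T x s.t. A x <= b, x >= 0' is:
  Dual:  min b^T y  s.t.  A^T y >= c,  y >= 0.

So the dual LP is:
  minimize  10y1 + 12y2 + 27y3 + 10y4
  subject to:
    y1 + y3 + y4 >= 2
    y2 + 2y3 + 3y4 >= 2
    y1, y2, y3, y4 >= 0

Solving the primal: x* = (10, 0).
  primal value c^T x* = 20.
Solving the dual: y* = (1.3333, 0, 0, 0.6667).
  dual value b^T y* = 20.
Strong duality: c^T x* = b^T y*. Confirmed.

20


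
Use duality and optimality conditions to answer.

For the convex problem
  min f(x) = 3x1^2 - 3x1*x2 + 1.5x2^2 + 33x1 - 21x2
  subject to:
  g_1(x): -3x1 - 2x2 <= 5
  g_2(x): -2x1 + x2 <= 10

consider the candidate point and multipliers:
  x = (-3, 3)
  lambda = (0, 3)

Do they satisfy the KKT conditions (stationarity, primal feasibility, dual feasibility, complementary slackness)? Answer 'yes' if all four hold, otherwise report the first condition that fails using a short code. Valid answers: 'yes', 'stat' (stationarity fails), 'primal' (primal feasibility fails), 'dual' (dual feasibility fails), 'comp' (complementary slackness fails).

Gradient of f: grad f(x) = Q x + c = (6, -3)
Constraint values g_i(x) = a_i^T x - b_i:
  g_1((-3, 3)) = -2
  g_2((-3, 3)) = -1
Stationarity residual: grad f(x) + sum_i lambda_i a_i = (0, 0)
  -> stationarity OK
Primal feasibility (all g_i <= 0): OK
Dual feasibility (all lambda_i >= 0): OK
Complementary slackness (lambda_i * g_i(x) = 0 for all i): FAILS

Verdict: the first failing condition is complementary_slackness -> comp.

comp


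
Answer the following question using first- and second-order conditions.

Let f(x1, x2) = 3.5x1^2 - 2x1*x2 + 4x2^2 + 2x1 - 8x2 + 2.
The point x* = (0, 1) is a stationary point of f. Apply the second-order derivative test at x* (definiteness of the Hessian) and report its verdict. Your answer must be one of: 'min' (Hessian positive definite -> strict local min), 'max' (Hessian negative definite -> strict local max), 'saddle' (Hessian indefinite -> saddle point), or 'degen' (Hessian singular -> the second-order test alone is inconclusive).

Compute the Hessian H = grad^2 f:
  H = [[7, -2], [-2, 8]]
Verify stationarity: grad f(x*) = H x* + g = (0, 0).
Eigenvalues of H: 5.4384, 9.5616.
Both eigenvalues > 0, so H is positive definite -> x* is a strict local min.

min


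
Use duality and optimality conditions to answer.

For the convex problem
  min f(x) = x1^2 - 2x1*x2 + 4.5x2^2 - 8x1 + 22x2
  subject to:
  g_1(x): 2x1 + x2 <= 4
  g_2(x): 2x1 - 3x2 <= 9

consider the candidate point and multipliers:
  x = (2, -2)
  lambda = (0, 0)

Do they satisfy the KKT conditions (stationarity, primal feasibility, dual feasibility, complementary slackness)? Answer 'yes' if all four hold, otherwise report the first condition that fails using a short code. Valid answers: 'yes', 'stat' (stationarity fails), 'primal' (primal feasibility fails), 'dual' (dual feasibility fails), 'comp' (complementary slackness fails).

Gradient of f: grad f(x) = Q x + c = (0, 0)
Constraint values g_i(x) = a_i^T x - b_i:
  g_1((2, -2)) = -2
  g_2((2, -2)) = 1
Stationarity residual: grad f(x) + sum_i lambda_i a_i = (0, 0)
  -> stationarity OK
Primal feasibility (all g_i <= 0): FAILS
Dual feasibility (all lambda_i >= 0): OK
Complementary slackness (lambda_i * g_i(x) = 0 for all i): OK

Verdict: the first failing condition is primal_feasibility -> primal.

primal


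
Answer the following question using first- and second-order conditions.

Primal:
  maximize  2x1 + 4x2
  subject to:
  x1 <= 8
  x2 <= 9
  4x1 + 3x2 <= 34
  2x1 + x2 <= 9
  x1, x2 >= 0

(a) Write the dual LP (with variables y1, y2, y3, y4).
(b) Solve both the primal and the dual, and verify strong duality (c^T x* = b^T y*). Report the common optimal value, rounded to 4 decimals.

The standard primal-dual pair for 'max c^T x s.t. A x <= b, x >= 0' is:
  Dual:  min b^T y  s.t.  A^T y >= c,  y >= 0.

So the dual LP is:
  minimize  8y1 + 9y2 + 34y3 + 9y4
  subject to:
    y1 + 4y3 + 2y4 >= 2
    y2 + 3y3 + y4 >= 4
    y1, y2, y3, y4 >= 0

Solving the primal: x* = (0, 9).
  primal value c^T x* = 36.
Solving the dual: y* = (0, 3, 0, 1).
  dual value b^T y* = 36.
Strong duality: c^T x* = b^T y*. Confirmed.

36


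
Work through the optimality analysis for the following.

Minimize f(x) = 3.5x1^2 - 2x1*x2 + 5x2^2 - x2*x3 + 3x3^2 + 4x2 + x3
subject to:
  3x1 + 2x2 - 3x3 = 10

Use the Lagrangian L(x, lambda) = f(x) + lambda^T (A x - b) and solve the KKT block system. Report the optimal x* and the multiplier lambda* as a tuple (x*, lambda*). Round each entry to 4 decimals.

Form the Lagrangian:
  L(x, lambda) = (1/2) x^T Q x + c^T x + lambda^T (A x - b)
Stationarity (grad_x L = 0): Q x + c + A^T lambda = 0.
Primal feasibility: A x = b.

This gives the KKT block system:
  [ Q   A^T ] [ x     ]   [-c ]
  [ A    0  ] [ lambda ] = [ b ]

Solving the linear system:
  x*      = (1.4351, 0.344, -1.6689)
  lambda* = (-3.1192)
  f(x*)   = 15.4495

x* = (1.4351, 0.344, -1.6689), lambda* = (-3.1192)


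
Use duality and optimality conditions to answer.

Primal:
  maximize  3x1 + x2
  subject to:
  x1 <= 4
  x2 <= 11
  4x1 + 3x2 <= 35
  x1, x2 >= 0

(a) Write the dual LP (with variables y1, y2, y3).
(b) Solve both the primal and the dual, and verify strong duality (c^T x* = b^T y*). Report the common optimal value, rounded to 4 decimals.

The standard primal-dual pair for 'max c^T x s.t. A x <= b, x >= 0' is:
  Dual:  min b^T y  s.t.  A^T y >= c,  y >= 0.

So the dual LP is:
  minimize  4y1 + 11y2 + 35y3
  subject to:
    y1 + 4y3 >= 3
    y2 + 3y3 >= 1
    y1, y2, y3 >= 0

Solving the primal: x* = (4, 6.3333).
  primal value c^T x* = 18.3333.
Solving the dual: y* = (1.6667, 0, 0.3333).
  dual value b^T y* = 18.3333.
Strong duality: c^T x* = b^T y*. Confirmed.

18.3333


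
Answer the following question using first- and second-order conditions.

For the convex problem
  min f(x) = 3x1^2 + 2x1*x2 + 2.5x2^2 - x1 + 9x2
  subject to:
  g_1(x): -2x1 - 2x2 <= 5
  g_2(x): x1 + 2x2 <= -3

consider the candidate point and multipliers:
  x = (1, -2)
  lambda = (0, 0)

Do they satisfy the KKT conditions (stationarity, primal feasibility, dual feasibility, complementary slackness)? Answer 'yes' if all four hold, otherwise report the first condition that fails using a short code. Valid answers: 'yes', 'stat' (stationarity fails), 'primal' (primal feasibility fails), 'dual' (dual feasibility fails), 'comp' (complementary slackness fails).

Gradient of f: grad f(x) = Q x + c = (1, 1)
Constraint values g_i(x) = a_i^T x - b_i:
  g_1((1, -2)) = -3
  g_2((1, -2)) = 0
Stationarity residual: grad f(x) + sum_i lambda_i a_i = (1, 1)
  -> stationarity FAILS
Primal feasibility (all g_i <= 0): OK
Dual feasibility (all lambda_i >= 0): OK
Complementary slackness (lambda_i * g_i(x) = 0 for all i): OK

Verdict: the first failing condition is stationarity -> stat.

stat


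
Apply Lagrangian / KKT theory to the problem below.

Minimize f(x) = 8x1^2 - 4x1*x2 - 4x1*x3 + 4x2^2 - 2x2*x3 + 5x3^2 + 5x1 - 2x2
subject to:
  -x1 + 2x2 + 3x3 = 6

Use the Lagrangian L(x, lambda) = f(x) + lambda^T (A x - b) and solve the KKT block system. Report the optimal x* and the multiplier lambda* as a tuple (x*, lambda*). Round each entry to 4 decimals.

Form the Lagrangian:
  L(x, lambda) = (1/2) x^T Q x + c^T x + lambda^T (A x - b)
Stationarity (grad_x L = 0): Q x + c + A^T lambda = 0.
Primal feasibility: A x = b.

This gives the KKT block system:
  [ Q   A^T ] [ x     ]   [-c ]
  [ A    0  ] [ lambda ] = [ b ]

Solving the linear system:
  x*      = (0.1308, 1.316, 1.1663)
  lambda* = (-2.8359)
  f(x*)   = 7.5188

x* = (0.1308, 1.316, 1.1663), lambda* = (-2.8359)


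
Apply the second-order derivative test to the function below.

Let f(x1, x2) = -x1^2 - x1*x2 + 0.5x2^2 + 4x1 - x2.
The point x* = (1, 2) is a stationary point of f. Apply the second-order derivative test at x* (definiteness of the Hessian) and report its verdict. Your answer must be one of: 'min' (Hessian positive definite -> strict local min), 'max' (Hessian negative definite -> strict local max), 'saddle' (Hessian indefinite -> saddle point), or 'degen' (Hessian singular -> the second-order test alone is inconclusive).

Compute the Hessian H = grad^2 f:
  H = [[-2, -1], [-1, 1]]
Verify stationarity: grad f(x*) = H x* + g = (0, 0).
Eigenvalues of H: -2.3028, 1.3028.
Eigenvalues have mixed signs, so H is indefinite -> x* is a saddle point.

saddle


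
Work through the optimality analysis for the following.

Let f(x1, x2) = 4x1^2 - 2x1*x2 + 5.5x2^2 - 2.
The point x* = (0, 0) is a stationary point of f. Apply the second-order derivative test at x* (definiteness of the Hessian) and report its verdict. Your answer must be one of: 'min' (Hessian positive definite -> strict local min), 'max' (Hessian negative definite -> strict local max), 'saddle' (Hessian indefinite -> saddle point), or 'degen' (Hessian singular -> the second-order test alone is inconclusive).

Compute the Hessian H = grad^2 f:
  H = [[8, -2], [-2, 11]]
Verify stationarity: grad f(x*) = H x* + g = (0, 0).
Eigenvalues of H: 7, 12.
Both eigenvalues > 0, so H is positive definite -> x* is a strict local min.

min


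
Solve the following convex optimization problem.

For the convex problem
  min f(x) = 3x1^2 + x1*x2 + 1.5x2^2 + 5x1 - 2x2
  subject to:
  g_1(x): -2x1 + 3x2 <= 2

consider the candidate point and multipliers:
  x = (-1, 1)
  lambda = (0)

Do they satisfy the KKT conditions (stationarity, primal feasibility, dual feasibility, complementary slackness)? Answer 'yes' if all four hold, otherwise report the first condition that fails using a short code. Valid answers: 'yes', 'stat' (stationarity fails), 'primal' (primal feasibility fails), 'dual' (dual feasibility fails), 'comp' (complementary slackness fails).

Gradient of f: grad f(x) = Q x + c = (0, 0)
Constraint values g_i(x) = a_i^T x - b_i:
  g_1((-1, 1)) = 3
Stationarity residual: grad f(x) + sum_i lambda_i a_i = (0, 0)
  -> stationarity OK
Primal feasibility (all g_i <= 0): FAILS
Dual feasibility (all lambda_i >= 0): OK
Complementary slackness (lambda_i * g_i(x) = 0 for all i): OK

Verdict: the first failing condition is primal_feasibility -> primal.

primal


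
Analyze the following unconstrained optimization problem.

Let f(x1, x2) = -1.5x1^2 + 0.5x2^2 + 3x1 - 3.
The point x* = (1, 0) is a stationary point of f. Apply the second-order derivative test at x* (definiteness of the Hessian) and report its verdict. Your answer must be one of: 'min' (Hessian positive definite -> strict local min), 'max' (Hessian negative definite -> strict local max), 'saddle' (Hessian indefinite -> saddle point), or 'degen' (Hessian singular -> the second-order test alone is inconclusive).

Compute the Hessian H = grad^2 f:
  H = [[-3, 0], [0, 1]]
Verify stationarity: grad f(x*) = H x* + g = (0, 0).
Eigenvalues of H: -3, 1.
Eigenvalues have mixed signs, so H is indefinite -> x* is a saddle point.

saddle


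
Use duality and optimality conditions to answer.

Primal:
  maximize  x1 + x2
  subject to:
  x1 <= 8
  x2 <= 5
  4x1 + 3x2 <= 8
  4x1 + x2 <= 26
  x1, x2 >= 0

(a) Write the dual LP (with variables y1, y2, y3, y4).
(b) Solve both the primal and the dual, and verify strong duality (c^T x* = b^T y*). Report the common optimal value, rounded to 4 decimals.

The standard primal-dual pair for 'max c^T x s.t. A x <= b, x >= 0' is:
  Dual:  min b^T y  s.t.  A^T y >= c,  y >= 0.

So the dual LP is:
  minimize  8y1 + 5y2 + 8y3 + 26y4
  subject to:
    y1 + 4y3 + 4y4 >= 1
    y2 + 3y3 + y4 >= 1
    y1, y2, y3, y4 >= 0

Solving the primal: x* = (0, 2.6667).
  primal value c^T x* = 2.6667.
Solving the dual: y* = (0, 0, 0.3333, 0).
  dual value b^T y* = 2.6667.
Strong duality: c^T x* = b^T y*. Confirmed.

2.6667


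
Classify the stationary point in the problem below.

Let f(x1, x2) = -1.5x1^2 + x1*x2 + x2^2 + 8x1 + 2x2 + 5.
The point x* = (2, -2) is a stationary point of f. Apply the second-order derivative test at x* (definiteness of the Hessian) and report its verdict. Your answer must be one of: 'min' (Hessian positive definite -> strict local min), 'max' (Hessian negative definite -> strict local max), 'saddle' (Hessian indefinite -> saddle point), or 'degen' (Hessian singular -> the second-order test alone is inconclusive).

Compute the Hessian H = grad^2 f:
  H = [[-3, 1], [1, 2]]
Verify stationarity: grad f(x*) = H x* + g = (0, 0).
Eigenvalues of H: -3.1926, 2.1926.
Eigenvalues have mixed signs, so H is indefinite -> x* is a saddle point.

saddle


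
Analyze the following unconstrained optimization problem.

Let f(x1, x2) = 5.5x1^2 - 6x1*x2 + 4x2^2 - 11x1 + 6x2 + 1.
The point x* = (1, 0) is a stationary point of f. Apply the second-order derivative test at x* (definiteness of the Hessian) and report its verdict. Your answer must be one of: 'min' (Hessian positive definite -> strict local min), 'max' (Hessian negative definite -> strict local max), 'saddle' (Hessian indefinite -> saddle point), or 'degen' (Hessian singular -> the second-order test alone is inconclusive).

Compute the Hessian H = grad^2 f:
  H = [[11, -6], [-6, 8]]
Verify stationarity: grad f(x*) = H x* + g = (0, 0).
Eigenvalues of H: 3.3153, 15.6847.
Both eigenvalues > 0, so H is positive definite -> x* is a strict local min.

min


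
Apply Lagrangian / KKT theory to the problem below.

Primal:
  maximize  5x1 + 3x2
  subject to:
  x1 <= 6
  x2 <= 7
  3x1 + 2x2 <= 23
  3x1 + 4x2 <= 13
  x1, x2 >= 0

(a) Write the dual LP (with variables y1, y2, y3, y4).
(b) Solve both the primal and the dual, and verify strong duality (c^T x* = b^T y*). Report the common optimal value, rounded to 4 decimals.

The standard primal-dual pair for 'max c^T x s.t. A x <= b, x >= 0' is:
  Dual:  min b^T y  s.t.  A^T y >= c,  y >= 0.

So the dual LP is:
  minimize  6y1 + 7y2 + 23y3 + 13y4
  subject to:
    y1 + 3y3 + 3y4 >= 5
    y2 + 2y3 + 4y4 >= 3
    y1, y2, y3, y4 >= 0

Solving the primal: x* = (4.3333, 0).
  primal value c^T x* = 21.6667.
Solving the dual: y* = (0, 0, 0, 1.6667).
  dual value b^T y* = 21.6667.
Strong duality: c^T x* = b^T y*. Confirmed.

21.6667


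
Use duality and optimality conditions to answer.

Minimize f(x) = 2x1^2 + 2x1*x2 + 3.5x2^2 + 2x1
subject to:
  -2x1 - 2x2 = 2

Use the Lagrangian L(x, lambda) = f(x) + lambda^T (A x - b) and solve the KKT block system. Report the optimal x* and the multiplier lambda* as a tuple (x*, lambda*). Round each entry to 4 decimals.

Form the Lagrangian:
  L(x, lambda) = (1/2) x^T Q x + c^T x + lambda^T (A x - b)
Stationarity (grad_x L = 0): Q x + c + A^T lambda = 0.
Primal feasibility: A x = b.

This gives the KKT block system:
  [ Q   A^T ] [ x     ]   [-c ]
  [ A    0  ] [ lambda ] = [ b ]

Solving the linear system:
  x*      = (-1, 0)
  lambda* = (-1)
  f(x*)   = 0

x* = (-1, 0), lambda* = (-1)


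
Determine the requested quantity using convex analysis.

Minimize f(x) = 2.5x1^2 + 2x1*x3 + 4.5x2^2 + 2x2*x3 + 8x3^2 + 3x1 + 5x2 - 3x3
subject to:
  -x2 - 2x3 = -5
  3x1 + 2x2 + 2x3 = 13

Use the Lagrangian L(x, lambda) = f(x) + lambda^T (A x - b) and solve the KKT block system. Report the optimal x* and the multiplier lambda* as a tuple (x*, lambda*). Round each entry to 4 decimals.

Form the Lagrangian:
  L(x, lambda) = (1/2) x^T Q x + c^T x + lambda^T (A x - b)
Stationarity (grad_x L = 0): Q x + c + A^T lambda = 0.
Primal feasibility: A x = b.

This gives the KKT block system:
  [ Q   A^T ] [ x     ]   [-c ]
  [ A    0  ] [ lambda ] = [ b ]

Solving the linear system:
  x*      = (2.1682, 1.4955, 1.7523)
  lambda* = (10.4, -5.7818)
  f(x*)   = 67.9443

x* = (2.1682, 1.4955, 1.7523), lambda* = (10.4, -5.7818)


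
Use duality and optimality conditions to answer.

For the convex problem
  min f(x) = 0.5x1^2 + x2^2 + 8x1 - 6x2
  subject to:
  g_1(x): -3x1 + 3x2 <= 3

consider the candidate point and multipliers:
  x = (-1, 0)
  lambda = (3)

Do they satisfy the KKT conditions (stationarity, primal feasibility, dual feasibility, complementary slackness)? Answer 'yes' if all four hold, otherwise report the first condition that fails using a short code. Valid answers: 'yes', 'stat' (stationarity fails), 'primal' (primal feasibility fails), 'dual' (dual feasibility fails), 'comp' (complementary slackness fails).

Gradient of f: grad f(x) = Q x + c = (7, -6)
Constraint values g_i(x) = a_i^T x - b_i:
  g_1((-1, 0)) = 0
Stationarity residual: grad f(x) + sum_i lambda_i a_i = (-2, 3)
  -> stationarity FAILS
Primal feasibility (all g_i <= 0): OK
Dual feasibility (all lambda_i >= 0): OK
Complementary slackness (lambda_i * g_i(x) = 0 for all i): OK

Verdict: the first failing condition is stationarity -> stat.

stat


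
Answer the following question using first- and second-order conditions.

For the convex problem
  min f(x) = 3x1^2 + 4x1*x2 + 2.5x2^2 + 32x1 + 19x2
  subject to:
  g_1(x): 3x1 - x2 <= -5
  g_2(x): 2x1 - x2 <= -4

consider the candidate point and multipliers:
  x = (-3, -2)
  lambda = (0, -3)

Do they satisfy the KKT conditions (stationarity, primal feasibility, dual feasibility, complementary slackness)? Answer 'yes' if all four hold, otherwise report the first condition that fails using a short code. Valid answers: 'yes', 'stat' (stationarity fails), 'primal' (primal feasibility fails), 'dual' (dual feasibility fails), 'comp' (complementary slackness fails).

Gradient of f: grad f(x) = Q x + c = (6, -3)
Constraint values g_i(x) = a_i^T x - b_i:
  g_1((-3, -2)) = -2
  g_2((-3, -2)) = 0
Stationarity residual: grad f(x) + sum_i lambda_i a_i = (0, 0)
  -> stationarity OK
Primal feasibility (all g_i <= 0): OK
Dual feasibility (all lambda_i >= 0): FAILS
Complementary slackness (lambda_i * g_i(x) = 0 for all i): OK

Verdict: the first failing condition is dual_feasibility -> dual.

dual
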